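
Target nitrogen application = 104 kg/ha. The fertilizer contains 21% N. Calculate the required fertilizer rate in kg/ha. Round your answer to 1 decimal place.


Step 1: Fertilizer rate = target N / (N content / 100)
Step 2: Rate = 104 / (21 / 100)
Step 3: Rate = 104 / 0.21
Step 4: Rate = 495.2 kg/ha

495.2


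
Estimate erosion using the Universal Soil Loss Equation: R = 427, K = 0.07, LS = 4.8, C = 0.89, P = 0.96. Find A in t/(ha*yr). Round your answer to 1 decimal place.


Step 1: A = R * K * LS * C * P
Step 2: R * K = 427 * 0.07 = 29.89
Step 3: (R*K) * LS = 29.89 * 4.8 = 143.472
Step 4: * C * P = 143.472 * 0.89 * 0.96 = 122.6
Step 5: A = 122.6 t/(ha*yr)

122.6


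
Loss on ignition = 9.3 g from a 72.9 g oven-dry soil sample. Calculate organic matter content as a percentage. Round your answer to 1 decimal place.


Step 1: OM% = 100 * LOI / sample mass
Step 2: OM = 100 * 9.3 / 72.9
Step 3: OM = 12.8%

12.8


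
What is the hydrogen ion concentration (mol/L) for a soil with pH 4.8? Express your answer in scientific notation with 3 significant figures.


Step 1: [H+] = 10^(-pH)
Step 2: [H+] = 10^(-4.8)
Step 3: [H+] = 1.58e-05 mol/L

1.58e-05


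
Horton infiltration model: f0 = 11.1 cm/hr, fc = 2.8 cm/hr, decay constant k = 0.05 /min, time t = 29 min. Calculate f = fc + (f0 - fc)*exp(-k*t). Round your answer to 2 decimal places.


Step 1: f = fc + (f0 - fc) * exp(-k * t)
Step 2: exp(-0.05 * 29) = 0.23457
Step 3: f = 2.8 + (11.1 - 2.8) * 0.23457
Step 4: f = 2.8 + 8.3 * 0.23457
Step 5: f = 4.75 cm/hr

4.75


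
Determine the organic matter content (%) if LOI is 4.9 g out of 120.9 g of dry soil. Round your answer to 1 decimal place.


Step 1: OM% = 100 * LOI / sample mass
Step 2: OM = 100 * 4.9 / 120.9
Step 3: OM = 4.1%

4.1


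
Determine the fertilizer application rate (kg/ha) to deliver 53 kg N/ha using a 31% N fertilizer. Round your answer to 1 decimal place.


Step 1: Fertilizer rate = target N / (N content / 100)
Step 2: Rate = 53 / (31 / 100)
Step 3: Rate = 53 / 0.31
Step 4: Rate = 171.0 kg/ha

171.0


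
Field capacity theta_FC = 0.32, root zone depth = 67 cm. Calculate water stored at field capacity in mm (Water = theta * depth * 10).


Step 1: Water (mm) = theta_FC * depth (cm) * 10
Step 2: Water = 0.32 * 67 * 10
Step 3: Water = 214.4 mm

214.4


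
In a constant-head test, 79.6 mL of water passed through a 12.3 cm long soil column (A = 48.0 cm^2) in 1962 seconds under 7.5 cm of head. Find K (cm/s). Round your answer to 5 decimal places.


Step 1: K = Q * L / (A * t * h)
Step 2: Numerator = 79.6 * 12.3 = 979.08
Step 3: Denominator = 48.0 * 1962 * 7.5 = 706320.0
Step 4: K = 979.08 / 706320.0 = 0.00139 cm/s

0.00139


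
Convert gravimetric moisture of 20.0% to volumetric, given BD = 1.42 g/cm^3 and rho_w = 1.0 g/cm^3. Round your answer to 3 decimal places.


Step 1: theta = (w / 100) * BD / rho_w
Step 2: theta = (20.0 / 100) * 1.42 / 1.0
Step 3: theta = 0.2 * 1.42
Step 4: theta = 0.284

0.284


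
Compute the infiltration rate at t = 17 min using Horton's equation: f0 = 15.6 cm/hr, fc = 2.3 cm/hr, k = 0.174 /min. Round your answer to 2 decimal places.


Step 1: f = fc + (f0 - fc) * exp(-k * t)
Step 2: exp(-0.174 * 17) = 0.051923
Step 3: f = 2.3 + (15.6 - 2.3) * 0.051923
Step 4: f = 2.3 + 13.3 * 0.051923
Step 5: f = 2.99 cm/hr

2.99


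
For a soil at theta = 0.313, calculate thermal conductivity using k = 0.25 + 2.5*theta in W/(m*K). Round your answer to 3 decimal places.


Step 1: k = 0.25 + 2.5 * theta
Step 2: k = 0.25 + 2.5 * 0.313
Step 3: k = 0.25 + 0.783
Step 4: k = 1.033 W/(m*K)

1.033


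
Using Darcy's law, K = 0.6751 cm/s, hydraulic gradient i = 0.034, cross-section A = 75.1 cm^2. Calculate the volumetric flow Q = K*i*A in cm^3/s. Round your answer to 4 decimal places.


Step 1: Apply Darcy's law: Q = K * i * A
Step 2: Q = 0.6751 * 0.034 * 75.1
Step 3: Q = 1.7238 cm^3/s

1.7238


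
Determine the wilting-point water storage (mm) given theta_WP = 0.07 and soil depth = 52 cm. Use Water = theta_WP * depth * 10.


Step 1: Water (mm) = theta_WP * depth * 10
Step 2: Water = 0.07 * 52 * 10
Step 3: Water = 36.4 mm

36.4


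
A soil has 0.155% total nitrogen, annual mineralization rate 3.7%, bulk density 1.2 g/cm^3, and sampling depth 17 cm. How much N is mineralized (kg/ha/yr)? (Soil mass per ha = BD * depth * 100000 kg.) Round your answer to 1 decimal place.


Step 1: Soil mass per ha = BD * depth * 100000 = 1.2 * 17 * 100000 = 2040000 kg
Step 2: Total N pool = soil mass * N%/100 = 2040000 * 0.155/100 = 3162.0 kg/ha
Step 3: N mineralized = N pool * rate%/100 = 3162.0 * 3.7/100 = 117.0 kg/ha/yr

117.0


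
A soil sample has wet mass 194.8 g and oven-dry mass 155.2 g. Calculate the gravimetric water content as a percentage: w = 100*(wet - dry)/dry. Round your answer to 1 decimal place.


Step 1: Water mass = wet - dry = 194.8 - 155.2 = 39.6 g
Step 2: w = 100 * water mass / dry mass
Step 3: w = 100 * 39.6 / 155.2 = 25.5%

25.5


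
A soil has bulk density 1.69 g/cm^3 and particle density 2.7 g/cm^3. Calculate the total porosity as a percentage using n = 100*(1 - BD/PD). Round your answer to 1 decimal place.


Step 1: Formula: n = 100 * (1 - BD / PD)
Step 2: n = 100 * (1 - 1.69 / 2.7)
Step 3: n = 100 * (1 - 0.62593)
Step 4: n = 37.4%

37.4


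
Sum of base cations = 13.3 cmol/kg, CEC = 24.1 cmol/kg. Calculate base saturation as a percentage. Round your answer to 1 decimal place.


Step 1: BS = 100 * (sum of bases) / CEC
Step 2: BS = 100 * 13.3 / 24.1
Step 3: BS = 55.2%

55.2


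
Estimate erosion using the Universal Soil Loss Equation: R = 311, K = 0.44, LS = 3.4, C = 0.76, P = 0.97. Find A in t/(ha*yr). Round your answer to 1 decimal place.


Step 1: A = R * K * LS * C * P
Step 2: R * K = 311 * 0.44 = 136.84
Step 3: (R*K) * LS = 136.84 * 3.4 = 465.256
Step 4: * C * P = 465.256 * 0.76 * 0.97 = 343.0
Step 5: A = 343.0 t/(ha*yr)

343.0


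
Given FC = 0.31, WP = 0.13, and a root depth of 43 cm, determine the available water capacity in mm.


Step 1: Available water = (FC - WP) * depth * 10
Step 2: AW = (0.31 - 0.13) * 43 * 10
Step 3: AW = 0.18 * 43 * 10
Step 4: AW = 77.4 mm

77.4


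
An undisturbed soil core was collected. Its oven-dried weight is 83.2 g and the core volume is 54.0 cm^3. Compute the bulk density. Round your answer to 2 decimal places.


Step 1: Identify the formula: BD = dry mass / volume
Step 2: Substitute values: BD = 83.2 / 54.0
Step 3: BD = 1.54 g/cm^3

1.54


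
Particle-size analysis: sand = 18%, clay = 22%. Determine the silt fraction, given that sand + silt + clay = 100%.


Step 1: sand + silt + clay = 100%
Step 2: silt = 100 - sand - clay
Step 3: silt = 100 - 18 - 22
Step 4: silt = 60%

60


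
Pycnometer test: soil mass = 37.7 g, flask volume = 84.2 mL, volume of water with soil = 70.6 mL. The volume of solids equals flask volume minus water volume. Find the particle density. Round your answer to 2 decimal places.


Step 1: Volume of solids = flask volume - water volume with soil
Step 2: V_solids = 84.2 - 70.6 = 13.6 mL
Step 3: Particle density = mass / V_solids = 37.7 / 13.6 = 2.77 g/cm^3

2.77


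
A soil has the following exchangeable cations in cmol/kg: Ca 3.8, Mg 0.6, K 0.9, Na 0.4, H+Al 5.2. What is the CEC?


Step 1: CEC = Ca + Mg + K + Na + (H+Al)
Step 2: CEC = 3.8 + 0.6 + 0.9 + 0.4 + 5.2
Step 3: CEC = 10.9 cmol/kg

10.9


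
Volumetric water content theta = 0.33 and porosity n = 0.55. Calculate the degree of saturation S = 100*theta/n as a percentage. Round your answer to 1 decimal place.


Step 1: S = 100 * theta_v / n
Step 2: S = 100 * 0.33 / 0.55
Step 3: S = 60.0%

60.0


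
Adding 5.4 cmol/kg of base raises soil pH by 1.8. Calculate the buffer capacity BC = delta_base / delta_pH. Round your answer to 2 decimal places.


Step 1: BC = change in base / change in pH
Step 2: BC = 5.4 / 1.8
Step 3: BC = 3.0 cmol/(kg*pH unit)

3.0


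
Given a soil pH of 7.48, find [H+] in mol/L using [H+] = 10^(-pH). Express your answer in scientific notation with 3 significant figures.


Step 1: [H+] = 10^(-pH)
Step 2: [H+] = 10^(-7.48)
Step 3: [H+] = 3.31e-08 mol/L

3.31e-08


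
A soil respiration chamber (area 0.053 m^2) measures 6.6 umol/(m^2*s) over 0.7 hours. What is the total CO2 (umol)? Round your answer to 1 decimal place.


Step 1: Convert time to seconds: 0.7 hr * 3600 = 2520.0 s
Step 2: Total = flux * area * time_s
Step 3: Total = 6.6 * 0.053 * 2520.0
Step 4: Total = 881.5 umol

881.5


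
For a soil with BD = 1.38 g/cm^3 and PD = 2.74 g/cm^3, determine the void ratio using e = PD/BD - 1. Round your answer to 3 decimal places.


Step 1: e = PD / BD - 1
Step 2: e = 2.74 / 1.38 - 1
Step 3: e = 1.98551 - 1
Step 4: e = 0.986

0.986


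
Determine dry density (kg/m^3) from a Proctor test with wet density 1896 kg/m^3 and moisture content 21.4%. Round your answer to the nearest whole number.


Step 1: Dry density = wet density / (1 + w/100)
Step 2: Dry density = 1896 / (1 + 21.4/100)
Step 3: Dry density = 1896 / 1.214
Step 4: Dry density = 1562 kg/m^3

1562


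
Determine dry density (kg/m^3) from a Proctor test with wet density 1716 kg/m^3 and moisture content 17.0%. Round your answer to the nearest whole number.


Step 1: Dry density = wet density / (1 + w/100)
Step 2: Dry density = 1716 / (1 + 17.0/100)
Step 3: Dry density = 1716 / 1.17
Step 4: Dry density = 1467 kg/m^3

1467


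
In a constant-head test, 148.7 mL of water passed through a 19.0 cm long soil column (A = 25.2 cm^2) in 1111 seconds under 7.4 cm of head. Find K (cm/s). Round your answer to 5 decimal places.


Step 1: K = Q * L / (A * t * h)
Step 2: Numerator = 148.7 * 19.0 = 2825.3
Step 3: Denominator = 25.2 * 1111 * 7.4 = 207179.28
Step 4: K = 2825.3 / 207179.28 = 0.01364 cm/s

0.01364


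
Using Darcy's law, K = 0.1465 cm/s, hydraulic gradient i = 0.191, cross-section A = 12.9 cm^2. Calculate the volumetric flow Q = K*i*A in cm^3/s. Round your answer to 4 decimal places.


Step 1: Apply Darcy's law: Q = K * i * A
Step 2: Q = 0.1465 * 0.191 * 12.9
Step 3: Q = 0.361 cm^3/s

0.361


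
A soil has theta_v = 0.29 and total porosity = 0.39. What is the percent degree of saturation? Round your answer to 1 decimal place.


Step 1: S = 100 * theta_v / n
Step 2: S = 100 * 0.29 / 0.39
Step 3: S = 74.4%

74.4


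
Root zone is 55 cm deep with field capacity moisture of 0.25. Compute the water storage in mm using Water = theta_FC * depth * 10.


Step 1: Water (mm) = theta_FC * depth (cm) * 10
Step 2: Water = 0.25 * 55 * 10
Step 3: Water = 137.5 mm

137.5


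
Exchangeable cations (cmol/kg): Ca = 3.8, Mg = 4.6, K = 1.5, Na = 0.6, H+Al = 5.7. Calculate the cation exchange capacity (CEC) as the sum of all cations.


Step 1: CEC = Ca + Mg + K + Na + (H+Al)
Step 2: CEC = 3.8 + 4.6 + 1.5 + 0.6 + 5.7
Step 3: CEC = 16.2 cmol/kg

16.2


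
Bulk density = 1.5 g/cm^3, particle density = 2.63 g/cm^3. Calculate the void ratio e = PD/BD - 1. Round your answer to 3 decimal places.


Step 1: e = PD / BD - 1
Step 2: e = 2.63 / 1.5 - 1
Step 3: e = 1.75333 - 1
Step 4: e = 0.753

0.753


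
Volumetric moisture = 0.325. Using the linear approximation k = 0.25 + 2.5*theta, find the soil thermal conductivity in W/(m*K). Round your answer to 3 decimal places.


Step 1: k = 0.25 + 2.5 * theta
Step 2: k = 0.25 + 2.5 * 0.325
Step 3: k = 0.25 + 0.813
Step 4: k = 1.063 W/(m*K)

1.063


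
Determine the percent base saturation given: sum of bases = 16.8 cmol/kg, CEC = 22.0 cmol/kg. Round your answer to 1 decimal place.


Step 1: BS = 100 * (sum of bases) / CEC
Step 2: BS = 100 * 16.8 / 22.0
Step 3: BS = 76.4%

76.4


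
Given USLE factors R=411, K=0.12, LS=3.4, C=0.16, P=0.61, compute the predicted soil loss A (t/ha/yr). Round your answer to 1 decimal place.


Step 1: A = R * K * LS * C * P
Step 2: R * K = 411 * 0.12 = 49.32
Step 3: (R*K) * LS = 49.32 * 3.4 = 167.688
Step 4: * C * P = 167.688 * 0.16 * 0.61 = 16.4
Step 5: A = 16.4 t/(ha*yr)

16.4


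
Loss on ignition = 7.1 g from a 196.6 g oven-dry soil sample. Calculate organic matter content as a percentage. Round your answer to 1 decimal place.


Step 1: OM% = 100 * LOI / sample mass
Step 2: OM = 100 * 7.1 / 196.6
Step 3: OM = 3.6%

3.6


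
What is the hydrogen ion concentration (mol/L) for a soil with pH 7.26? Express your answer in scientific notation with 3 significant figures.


Step 1: [H+] = 10^(-pH)
Step 2: [H+] = 10^(-7.26)
Step 3: [H+] = 5.50e-08 mol/L

5.50e-08


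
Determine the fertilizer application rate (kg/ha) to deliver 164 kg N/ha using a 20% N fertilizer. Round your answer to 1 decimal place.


Step 1: Fertilizer rate = target N / (N content / 100)
Step 2: Rate = 164 / (20 / 100)
Step 3: Rate = 164 / 0.2
Step 4: Rate = 820.0 kg/ha

820.0


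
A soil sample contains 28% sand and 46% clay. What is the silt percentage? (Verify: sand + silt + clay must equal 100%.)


Step 1: sand + silt + clay = 100%
Step 2: silt = 100 - sand - clay
Step 3: silt = 100 - 28 - 46
Step 4: silt = 26%

26


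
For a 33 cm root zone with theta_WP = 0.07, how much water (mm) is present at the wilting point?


Step 1: Water (mm) = theta_WP * depth * 10
Step 2: Water = 0.07 * 33 * 10
Step 3: Water = 23.1 mm

23.1


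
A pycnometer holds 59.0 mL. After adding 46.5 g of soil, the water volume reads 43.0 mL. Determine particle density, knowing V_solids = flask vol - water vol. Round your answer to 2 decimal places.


Step 1: Volume of solids = flask volume - water volume with soil
Step 2: V_solids = 59.0 - 43.0 = 16.0 mL
Step 3: Particle density = mass / V_solids = 46.5 / 16.0 = 2.91 g/cm^3

2.91


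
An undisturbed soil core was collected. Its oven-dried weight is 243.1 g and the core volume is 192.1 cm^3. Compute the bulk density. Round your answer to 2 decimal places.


Step 1: Identify the formula: BD = dry mass / volume
Step 2: Substitute values: BD = 243.1 / 192.1
Step 3: BD = 1.27 g/cm^3

1.27


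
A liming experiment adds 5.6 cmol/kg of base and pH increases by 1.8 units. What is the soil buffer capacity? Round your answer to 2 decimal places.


Step 1: BC = change in base / change in pH
Step 2: BC = 5.6 / 1.8
Step 3: BC = 3.11 cmol/(kg*pH unit)

3.11


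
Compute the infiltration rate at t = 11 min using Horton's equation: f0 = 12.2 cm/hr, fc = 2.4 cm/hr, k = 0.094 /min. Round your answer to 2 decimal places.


Step 1: f = fc + (f0 - fc) * exp(-k * t)
Step 2: exp(-0.094 * 11) = 0.355582
Step 3: f = 2.4 + (12.2 - 2.4) * 0.355582
Step 4: f = 2.4 + 9.8 * 0.355582
Step 5: f = 5.88 cm/hr

5.88


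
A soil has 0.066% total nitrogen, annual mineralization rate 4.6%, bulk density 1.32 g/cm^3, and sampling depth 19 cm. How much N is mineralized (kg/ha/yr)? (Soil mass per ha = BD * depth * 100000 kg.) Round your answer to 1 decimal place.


Step 1: Soil mass per ha = BD * depth * 100000 = 1.32 * 19 * 100000 = 2508000 kg
Step 2: Total N pool = soil mass * N%/100 = 2508000 * 0.066/100 = 1655.28 kg/ha
Step 3: N mineralized = N pool * rate%/100 = 1655.28 * 4.6/100 = 76.1 kg/ha/yr

76.1


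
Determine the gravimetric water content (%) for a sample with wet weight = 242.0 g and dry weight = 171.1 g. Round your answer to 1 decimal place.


Step 1: Water mass = wet - dry = 242.0 - 171.1 = 70.9 g
Step 2: w = 100 * water mass / dry mass
Step 3: w = 100 * 70.9 / 171.1 = 41.4%

41.4


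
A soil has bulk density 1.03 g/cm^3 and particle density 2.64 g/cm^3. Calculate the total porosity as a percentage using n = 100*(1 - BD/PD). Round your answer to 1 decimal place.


Step 1: Formula: n = 100 * (1 - BD / PD)
Step 2: n = 100 * (1 - 1.03 / 2.64)
Step 3: n = 100 * (1 - 0.39015)
Step 4: n = 61.0%

61.0


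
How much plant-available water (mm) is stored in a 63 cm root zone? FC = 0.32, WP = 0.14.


Step 1: Available water = (FC - WP) * depth * 10
Step 2: AW = (0.32 - 0.14) * 63 * 10
Step 3: AW = 0.18 * 63 * 10
Step 4: AW = 113.4 mm

113.4


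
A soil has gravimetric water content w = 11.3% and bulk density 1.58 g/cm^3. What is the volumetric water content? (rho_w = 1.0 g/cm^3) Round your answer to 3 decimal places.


Step 1: theta = (w / 100) * BD / rho_w
Step 2: theta = (11.3 / 100) * 1.58 / 1.0
Step 3: theta = 0.113 * 1.58
Step 4: theta = 0.179

0.179


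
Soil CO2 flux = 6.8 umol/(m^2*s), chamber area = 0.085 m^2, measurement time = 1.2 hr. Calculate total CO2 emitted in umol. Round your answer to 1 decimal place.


Step 1: Convert time to seconds: 1.2 hr * 3600 = 4320.0 s
Step 2: Total = flux * area * time_s
Step 3: Total = 6.8 * 0.085 * 4320.0
Step 4: Total = 2497.0 umol

2497.0


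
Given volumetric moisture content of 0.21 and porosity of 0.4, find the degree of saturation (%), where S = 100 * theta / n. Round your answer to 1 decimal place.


Step 1: S = 100 * theta_v / n
Step 2: S = 100 * 0.21 / 0.4
Step 3: S = 52.5%

52.5


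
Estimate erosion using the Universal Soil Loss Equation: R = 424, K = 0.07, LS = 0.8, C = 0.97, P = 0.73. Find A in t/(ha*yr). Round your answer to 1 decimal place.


Step 1: A = R * K * LS * C * P
Step 2: R * K = 424 * 0.07 = 29.68
Step 3: (R*K) * LS = 29.68 * 0.8 = 23.744
Step 4: * C * P = 23.744 * 0.97 * 0.73 = 16.8
Step 5: A = 16.8 t/(ha*yr)

16.8


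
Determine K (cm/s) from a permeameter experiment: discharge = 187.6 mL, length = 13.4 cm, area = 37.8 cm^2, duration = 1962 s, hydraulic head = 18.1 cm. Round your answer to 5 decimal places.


Step 1: K = Q * L / (A * t * h)
Step 2: Numerator = 187.6 * 13.4 = 2513.84
Step 3: Denominator = 37.8 * 1962 * 18.1 = 1342361.16
Step 4: K = 2513.84 / 1342361.16 = 0.00187 cm/s

0.00187


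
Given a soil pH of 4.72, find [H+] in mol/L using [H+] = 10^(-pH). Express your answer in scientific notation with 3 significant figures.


Step 1: [H+] = 10^(-pH)
Step 2: [H+] = 10^(-4.72)
Step 3: [H+] = 1.91e-05 mol/L

1.91e-05


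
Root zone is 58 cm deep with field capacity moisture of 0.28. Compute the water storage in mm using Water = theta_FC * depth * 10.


Step 1: Water (mm) = theta_FC * depth (cm) * 10
Step 2: Water = 0.28 * 58 * 10
Step 3: Water = 162.4 mm

162.4


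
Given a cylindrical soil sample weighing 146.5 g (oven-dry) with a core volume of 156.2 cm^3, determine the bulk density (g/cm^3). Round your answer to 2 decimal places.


Step 1: Identify the formula: BD = dry mass / volume
Step 2: Substitute values: BD = 146.5 / 156.2
Step 3: BD = 0.94 g/cm^3

0.94


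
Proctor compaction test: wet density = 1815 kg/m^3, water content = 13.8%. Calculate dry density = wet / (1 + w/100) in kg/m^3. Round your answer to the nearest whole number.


Step 1: Dry density = wet density / (1 + w/100)
Step 2: Dry density = 1815 / (1 + 13.8/100)
Step 3: Dry density = 1815 / 1.138
Step 4: Dry density = 1595 kg/m^3

1595


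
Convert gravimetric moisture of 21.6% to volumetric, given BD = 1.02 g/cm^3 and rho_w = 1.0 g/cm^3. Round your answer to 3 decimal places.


Step 1: theta = (w / 100) * BD / rho_w
Step 2: theta = (21.6 / 100) * 1.02 / 1.0
Step 3: theta = 0.216 * 1.02
Step 4: theta = 0.22

0.22


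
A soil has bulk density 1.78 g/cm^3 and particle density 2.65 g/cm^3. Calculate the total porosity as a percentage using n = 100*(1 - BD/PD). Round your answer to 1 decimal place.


Step 1: Formula: n = 100 * (1 - BD / PD)
Step 2: n = 100 * (1 - 1.78 / 2.65)
Step 3: n = 100 * (1 - 0.6717)
Step 4: n = 32.8%

32.8


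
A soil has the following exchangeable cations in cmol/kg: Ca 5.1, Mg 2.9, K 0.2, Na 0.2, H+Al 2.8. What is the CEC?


Step 1: CEC = Ca + Mg + K + Na + (H+Al)
Step 2: CEC = 5.1 + 2.9 + 0.2 + 0.2 + 2.8
Step 3: CEC = 11.2 cmol/kg

11.2


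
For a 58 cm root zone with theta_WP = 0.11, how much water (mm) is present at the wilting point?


Step 1: Water (mm) = theta_WP * depth * 10
Step 2: Water = 0.11 * 58 * 10
Step 3: Water = 63.8 mm

63.8


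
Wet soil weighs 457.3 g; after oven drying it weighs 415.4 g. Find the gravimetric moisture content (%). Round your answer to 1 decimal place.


Step 1: Water mass = wet - dry = 457.3 - 415.4 = 41.9 g
Step 2: w = 100 * water mass / dry mass
Step 3: w = 100 * 41.9 / 415.4 = 10.1%

10.1


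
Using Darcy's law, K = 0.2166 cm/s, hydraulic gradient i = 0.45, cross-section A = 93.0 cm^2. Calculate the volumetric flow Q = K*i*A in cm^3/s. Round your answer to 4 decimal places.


Step 1: Apply Darcy's law: Q = K * i * A
Step 2: Q = 0.2166 * 0.45 * 93.0
Step 3: Q = 9.0647 cm^3/s

9.0647


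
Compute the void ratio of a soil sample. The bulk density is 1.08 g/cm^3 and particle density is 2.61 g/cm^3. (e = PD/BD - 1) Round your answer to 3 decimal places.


Step 1: e = PD / BD - 1
Step 2: e = 2.61 / 1.08 - 1
Step 3: e = 2.41667 - 1
Step 4: e = 1.417

1.417


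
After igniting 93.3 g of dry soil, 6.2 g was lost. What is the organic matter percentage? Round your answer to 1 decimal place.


Step 1: OM% = 100 * LOI / sample mass
Step 2: OM = 100 * 6.2 / 93.3
Step 3: OM = 6.6%

6.6


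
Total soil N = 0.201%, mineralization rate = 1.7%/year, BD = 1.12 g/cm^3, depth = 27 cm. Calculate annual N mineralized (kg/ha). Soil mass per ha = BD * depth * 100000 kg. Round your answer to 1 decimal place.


Step 1: Soil mass per ha = BD * depth * 100000 = 1.12 * 27 * 100000 = 3024000 kg
Step 2: Total N pool = soil mass * N%/100 = 3024000 * 0.201/100 = 6078.24 kg/ha
Step 3: N mineralized = N pool * rate%/100 = 6078.24 * 1.7/100 = 103.3 kg/ha/yr

103.3


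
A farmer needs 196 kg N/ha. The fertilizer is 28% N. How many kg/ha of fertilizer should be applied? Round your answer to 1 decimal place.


Step 1: Fertilizer rate = target N / (N content / 100)
Step 2: Rate = 196 / (28 / 100)
Step 3: Rate = 196 / 0.28
Step 4: Rate = 700.0 kg/ha

700.0


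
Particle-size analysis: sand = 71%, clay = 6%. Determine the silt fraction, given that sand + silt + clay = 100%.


Step 1: sand + silt + clay = 100%
Step 2: silt = 100 - sand - clay
Step 3: silt = 100 - 71 - 6
Step 4: silt = 23%

23


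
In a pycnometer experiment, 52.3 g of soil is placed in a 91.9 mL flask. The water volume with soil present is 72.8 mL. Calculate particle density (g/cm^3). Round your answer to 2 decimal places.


Step 1: Volume of solids = flask volume - water volume with soil
Step 2: V_solids = 91.9 - 72.8 = 19.1 mL
Step 3: Particle density = mass / V_solids = 52.3 / 19.1 = 2.74 g/cm^3

2.74


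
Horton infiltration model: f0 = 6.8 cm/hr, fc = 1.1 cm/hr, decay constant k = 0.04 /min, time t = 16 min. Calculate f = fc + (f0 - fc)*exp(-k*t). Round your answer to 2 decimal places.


Step 1: f = fc + (f0 - fc) * exp(-k * t)
Step 2: exp(-0.04 * 16) = 0.527292
Step 3: f = 1.1 + (6.8 - 1.1) * 0.527292
Step 4: f = 1.1 + 5.7 * 0.527292
Step 5: f = 4.11 cm/hr

4.11


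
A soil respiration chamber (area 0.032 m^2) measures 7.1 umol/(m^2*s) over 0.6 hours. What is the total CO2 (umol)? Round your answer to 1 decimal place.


Step 1: Convert time to seconds: 0.6 hr * 3600 = 2160.0 s
Step 2: Total = flux * area * time_s
Step 3: Total = 7.1 * 0.032 * 2160.0
Step 4: Total = 490.8 umol

490.8


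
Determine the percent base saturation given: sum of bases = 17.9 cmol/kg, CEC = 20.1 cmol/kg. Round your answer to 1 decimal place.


Step 1: BS = 100 * (sum of bases) / CEC
Step 2: BS = 100 * 17.9 / 20.1
Step 3: BS = 89.1%

89.1


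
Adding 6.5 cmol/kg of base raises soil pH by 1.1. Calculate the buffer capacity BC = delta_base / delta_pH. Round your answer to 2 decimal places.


Step 1: BC = change in base / change in pH
Step 2: BC = 6.5 / 1.1
Step 3: BC = 5.91 cmol/(kg*pH unit)

5.91


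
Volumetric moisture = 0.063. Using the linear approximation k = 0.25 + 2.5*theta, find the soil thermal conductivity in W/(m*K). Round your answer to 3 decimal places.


Step 1: k = 0.25 + 2.5 * theta
Step 2: k = 0.25 + 2.5 * 0.063
Step 3: k = 0.25 + 0.158
Step 4: k = 0.408 W/(m*K)

0.408


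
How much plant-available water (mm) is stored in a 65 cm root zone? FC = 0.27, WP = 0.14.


Step 1: Available water = (FC - WP) * depth * 10
Step 2: AW = (0.27 - 0.14) * 65 * 10
Step 3: AW = 0.13 * 65 * 10
Step 4: AW = 84.5 mm

84.5


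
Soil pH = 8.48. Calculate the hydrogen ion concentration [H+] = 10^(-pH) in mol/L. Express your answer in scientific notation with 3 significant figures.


Step 1: [H+] = 10^(-pH)
Step 2: [H+] = 10^(-8.48)
Step 3: [H+] = 3.31e-09 mol/L

3.31e-09


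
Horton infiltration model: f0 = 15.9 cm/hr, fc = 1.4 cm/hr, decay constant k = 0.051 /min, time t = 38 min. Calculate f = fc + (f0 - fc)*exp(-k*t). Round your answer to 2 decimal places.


Step 1: f = fc + (f0 - fc) * exp(-k * t)
Step 2: exp(-0.051 * 38) = 0.143992
Step 3: f = 1.4 + (15.9 - 1.4) * 0.143992
Step 4: f = 1.4 + 14.5 * 0.143992
Step 5: f = 3.49 cm/hr

3.49


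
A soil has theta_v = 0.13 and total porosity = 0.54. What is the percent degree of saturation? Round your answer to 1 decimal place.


Step 1: S = 100 * theta_v / n
Step 2: S = 100 * 0.13 / 0.54
Step 3: S = 24.1%

24.1


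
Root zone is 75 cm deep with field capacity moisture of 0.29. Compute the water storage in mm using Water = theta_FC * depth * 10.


Step 1: Water (mm) = theta_FC * depth (cm) * 10
Step 2: Water = 0.29 * 75 * 10
Step 3: Water = 217.5 mm

217.5


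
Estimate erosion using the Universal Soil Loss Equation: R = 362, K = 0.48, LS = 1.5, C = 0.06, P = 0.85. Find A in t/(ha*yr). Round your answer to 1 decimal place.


Step 1: A = R * K * LS * C * P
Step 2: R * K = 362 * 0.48 = 173.76
Step 3: (R*K) * LS = 173.76 * 1.5 = 260.64
Step 4: * C * P = 260.64 * 0.06 * 0.85 = 13.3
Step 5: A = 13.3 t/(ha*yr)

13.3


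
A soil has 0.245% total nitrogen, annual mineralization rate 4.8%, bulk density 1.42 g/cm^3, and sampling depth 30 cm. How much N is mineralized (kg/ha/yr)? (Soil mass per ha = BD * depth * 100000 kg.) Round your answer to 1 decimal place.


Step 1: Soil mass per ha = BD * depth * 100000 = 1.42 * 30 * 100000 = 4260000 kg
Step 2: Total N pool = soil mass * N%/100 = 4260000 * 0.245/100 = 10437.0 kg/ha
Step 3: N mineralized = N pool * rate%/100 = 10437.0 * 4.8/100 = 501.0 kg/ha/yr

501.0


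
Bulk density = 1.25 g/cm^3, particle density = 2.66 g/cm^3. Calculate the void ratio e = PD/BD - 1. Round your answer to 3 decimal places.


Step 1: e = PD / BD - 1
Step 2: e = 2.66 / 1.25 - 1
Step 3: e = 2.128 - 1
Step 4: e = 1.128

1.128


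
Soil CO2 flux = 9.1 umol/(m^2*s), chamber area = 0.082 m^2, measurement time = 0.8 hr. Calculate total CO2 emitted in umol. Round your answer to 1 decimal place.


Step 1: Convert time to seconds: 0.8 hr * 3600 = 2880.0 s
Step 2: Total = flux * area * time_s
Step 3: Total = 9.1 * 0.082 * 2880.0
Step 4: Total = 2149.1 umol

2149.1


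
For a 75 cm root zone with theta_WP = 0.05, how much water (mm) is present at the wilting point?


Step 1: Water (mm) = theta_WP * depth * 10
Step 2: Water = 0.05 * 75 * 10
Step 3: Water = 37.5 mm

37.5


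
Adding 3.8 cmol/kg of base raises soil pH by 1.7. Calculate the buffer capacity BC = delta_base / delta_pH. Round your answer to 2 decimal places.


Step 1: BC = change in base / change in pH
Step 2: BC = 3.8 / 1.7
Step 3: BC = 2.24 cmol/(kg*pH unit)

2.24


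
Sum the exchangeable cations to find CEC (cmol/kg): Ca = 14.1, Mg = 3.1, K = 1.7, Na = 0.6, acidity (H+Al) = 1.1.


Step 1: CEC = Ca + Mg + K + Na + (H+Al)
Step 2: CEC = 14.1 + 3.1 + 1.7 + 0.6 + 1.1
Step 3: CEC = 20.6 cmol/kg

20.6


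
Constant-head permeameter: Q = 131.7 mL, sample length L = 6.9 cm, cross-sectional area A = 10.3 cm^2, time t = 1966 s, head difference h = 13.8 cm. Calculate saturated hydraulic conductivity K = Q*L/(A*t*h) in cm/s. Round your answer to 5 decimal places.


Step 1: K = Q * L / (A * t * h)
Step 2: Numerator = 131.7 * 6.9 = 908.73
Step 3: Denominator = 10.3 * 1966 * 13.8 = 279447.24
Step 4: K = 908.73 / 279447.24 = 0.00325 cm/s

0.00325


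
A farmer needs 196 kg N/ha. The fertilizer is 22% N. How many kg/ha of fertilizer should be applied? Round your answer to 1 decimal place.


Step 1: Fertilizer rate = target N / (N content / 100)
Step 2: Rate = 196 / (22 / 100)
Step 3: Rate = 196 / 0.22
Step 4: Rate = 890.9 kg/ha

890.9


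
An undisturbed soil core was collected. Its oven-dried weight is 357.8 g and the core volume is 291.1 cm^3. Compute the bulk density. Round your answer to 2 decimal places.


Step 1: Identify the formula: BD = dry mass / volume
Step 2: Substitute values: BD = 357.8 / 291.1
Step 3: BD = 1.23 g/cm^3

1.23


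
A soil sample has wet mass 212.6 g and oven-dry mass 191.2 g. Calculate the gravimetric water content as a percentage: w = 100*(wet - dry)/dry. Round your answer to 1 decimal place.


Step 1: Water mass = wet - dry = 212.6 - 191.2 = 21.4 g
Step 2: w = 100 * water mass / dry mass
Step 3: w = 100 * 21.4 / 191.2 = 11.2%

11.2


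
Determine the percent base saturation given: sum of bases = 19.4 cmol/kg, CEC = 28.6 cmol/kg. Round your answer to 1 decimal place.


Step 1: BS = 100 * (sum of bases) / CEC
Step 2: BS = 100 * 19.4 / 28.6
Step 3: BS = 67.8%

67.8


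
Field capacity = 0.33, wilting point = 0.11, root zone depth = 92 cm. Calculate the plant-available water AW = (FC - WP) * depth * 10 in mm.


Step 1: Available water = (FC - WP) * depth * 10
Step 2: AW = (0.33 - 0.11) * 92 * 10
Step 3: AW = 0.22 * 92 * 10
Step 4: AW = 202.4 mm

202.4


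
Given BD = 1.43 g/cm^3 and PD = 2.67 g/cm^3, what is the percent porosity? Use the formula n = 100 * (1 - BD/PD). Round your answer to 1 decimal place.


Step 1: Formula: n = 100 * (1 - BD / PD)
Step 2: n = 100 * (1 - 1.43 / 2.67)
Step 3: n = 100 * (1 - 0.53558)
Step 4: n = 46.4%

46.4


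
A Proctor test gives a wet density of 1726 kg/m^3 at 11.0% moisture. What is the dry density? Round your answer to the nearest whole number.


Step 1: Dry density = wet density / (1 + w/100)
Step 2: Dry density = 1726 / (1 + 11.0/100)
Step 3: Dry density = 1726 / 1.11
Step 4: Dry density = 1555 kg/m^3

1555


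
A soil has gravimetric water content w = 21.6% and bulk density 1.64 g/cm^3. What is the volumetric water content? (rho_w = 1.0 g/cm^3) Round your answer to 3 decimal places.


Step 1: theta = (w / 100) * BD / rho_w
Step 2: theta = (21.6 / 100) * 1.64 / 1.0
Step 3: theta = 0.216 * 1.64
Step 4: theta = 0.354

0.354


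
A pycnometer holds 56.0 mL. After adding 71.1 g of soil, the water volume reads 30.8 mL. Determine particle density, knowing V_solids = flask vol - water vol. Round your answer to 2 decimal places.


Step 1: Volume of solids = flask volume - water volume with soil
Step 2: V_solids = 56.0 - 30.8 = 25.2 mL
Step 3: Particle density = mass / V_solids = 71.1 / 25.2 = 2.82 g/cm^3

2.82


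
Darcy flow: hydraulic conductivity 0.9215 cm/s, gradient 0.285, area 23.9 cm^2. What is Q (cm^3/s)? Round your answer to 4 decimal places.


Step 1: Apply Darcy's law: Q = K * i * A
Step 2: Q = 0.9215 * 0.285 * 23.9
Step 3: Q = 6.2768 cm^3/s

6.2768


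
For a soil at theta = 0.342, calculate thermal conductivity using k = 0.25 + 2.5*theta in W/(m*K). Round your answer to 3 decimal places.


Step 1: k = 0.25 + 2.5 * theta
Step 2: k = 0.25 + 2.5 * 0.342
Step 3: k = 0.25 + 0.855
Step 4: k = 1.105 W/(m*K)

1.105


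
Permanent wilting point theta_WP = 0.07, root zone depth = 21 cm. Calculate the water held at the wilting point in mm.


Step 1: Water (mm) = theta_WP * depth * 10
Step 2: Water = 0.07 * 21 * 10
Step 3: Water = 14.7 mm

14.7


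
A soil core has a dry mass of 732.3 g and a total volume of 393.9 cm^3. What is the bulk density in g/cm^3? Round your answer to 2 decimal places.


Step 1: Identify the formula: BD = dry mass / volume
Step 2: Substitute values: BD = 732.3 / 393.9
Step 3: BD = 1.86 g/cm^3

1.86


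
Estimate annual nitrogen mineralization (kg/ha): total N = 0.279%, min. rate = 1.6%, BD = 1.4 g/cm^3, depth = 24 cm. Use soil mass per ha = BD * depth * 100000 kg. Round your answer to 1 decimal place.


Step 1: Soil mass per ha = BD * depth * 100000 = 1.4 * 24 * 100000 = 3360000 kg
Step 2: Total N pool = soil mass * N%/100 = 3360000 * 0.279/100 = 9374.4 kg/ha
Step 3: N mineralized = N pool * rate%/100 = 9374.4 * 1.6/100 = 150.0 kg/ha/yr

150.0


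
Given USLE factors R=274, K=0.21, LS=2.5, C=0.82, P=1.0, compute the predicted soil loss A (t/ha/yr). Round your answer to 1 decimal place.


Step 1: A = R * K * LS * C * P
Step 2: R * K = 274 * 0.21 = 57.54
Step 3: (R*K) * LS = 57.54 * 2.5 = 143.85
Step 4: * C * P = 143.85 * 0.82 * 1.0 = 118.0
Step 5: A = 118.0 t/(ha*yr)

118.0


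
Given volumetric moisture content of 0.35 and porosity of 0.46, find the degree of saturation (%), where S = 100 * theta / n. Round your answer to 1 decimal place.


Step 1: S = 100 * theta_v / n
Step 2: S = 100 * 0.35 / 0.46
Step 3: S = 76.1%

76.1


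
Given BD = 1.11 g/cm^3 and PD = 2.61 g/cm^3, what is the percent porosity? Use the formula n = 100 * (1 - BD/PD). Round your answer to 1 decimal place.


Step 1: Formula: n = 100 * (1 - BD / PD)
Step 2: n = 100 * (1 - 1.11 / 2.61)
Step 3: n = 100 * (1 - 0.42529)
Step 4: n = 57.5%

57.5


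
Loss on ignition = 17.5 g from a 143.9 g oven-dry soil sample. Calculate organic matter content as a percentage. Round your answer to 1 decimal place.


Step 1: OM% = 100 * LOI / sample mass
Step 2: OM = 100 * 17.5 / 143.9
Step 3: OM = 12.2%

12.2


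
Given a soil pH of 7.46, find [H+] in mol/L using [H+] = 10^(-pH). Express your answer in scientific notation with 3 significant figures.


Step 1: [H+] = 10^(-pH)
Step 2: [H+] = 10^(-7.46)
Step 3: [H+] = 3.47e-08 mol/L

3.47e-08


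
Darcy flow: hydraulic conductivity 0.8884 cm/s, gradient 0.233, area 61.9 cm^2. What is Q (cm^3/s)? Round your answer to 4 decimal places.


Step 1: Apply Darcy's law: Q = K * i * A
Step 2: Q = 0.8884 * 0.233 * 61.9
Step 3: Q = 12.8131 cm^3/s

12.8131


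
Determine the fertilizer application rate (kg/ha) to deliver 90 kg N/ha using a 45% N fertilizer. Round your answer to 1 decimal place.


Step 1: Fertilizer rate = target N / (N content / 100)
Step 2: Rate = 90 / (45 / 100)
Step 3: Rate = 90 / 0.45
Step 4: Rate = 200.0 kg/ha

200.0


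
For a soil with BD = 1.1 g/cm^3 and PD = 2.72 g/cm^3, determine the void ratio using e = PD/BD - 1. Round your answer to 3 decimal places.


Step 1: e = PD / BD - 1
Step 2: e = 2.72 / 1.1 - 1
Step 3: e = 2.47273 - 1
Step 4: e = 1.473

1.473


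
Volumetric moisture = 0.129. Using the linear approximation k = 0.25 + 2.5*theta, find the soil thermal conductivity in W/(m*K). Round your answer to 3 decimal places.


Step 1: k = 0.25 + 2.5 * theta
Step 2: k = 0.25 + 2.5 * 0.129
Step 3: k = 0.25 + 0.323
Step 4: k = 0.573 W/(m*K)

0.573


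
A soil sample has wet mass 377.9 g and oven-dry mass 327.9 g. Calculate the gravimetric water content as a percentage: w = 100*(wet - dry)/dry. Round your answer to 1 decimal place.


Step 1: Water mass = wet - dry = 377.9 - 327.9 = 50.0 g
Step 2: w = 100 * water mass / dry mass
Step 3: w = 100 * 50.0 / 327.9 = 15.2%

15.2


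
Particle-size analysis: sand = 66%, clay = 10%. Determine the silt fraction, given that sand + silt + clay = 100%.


Step 1: sand + silt + clay = 100%
Step 2: silt = 100 - sand - clay
Step 3: silt = 100 - 66 - 10
Step 4: silt = 24%

24


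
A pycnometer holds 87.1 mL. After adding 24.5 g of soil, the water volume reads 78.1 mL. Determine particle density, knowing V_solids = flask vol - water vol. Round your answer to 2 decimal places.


Step 1: Volume of solids = flask volume - water volume with soil
Step 2: V_solids = 87.1 - 78.1 = 9.0 mL
Step 3: Particle density = mass / V_solids = 24.5 / 9.0 = 2.72 g/cm^3

2.72


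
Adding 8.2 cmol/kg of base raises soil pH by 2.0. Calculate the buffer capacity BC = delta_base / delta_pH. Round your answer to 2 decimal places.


Step 1: BC = change in base / change in pH
Step 2: BC = 8.2 / 2.0
Step 3: BC = 4.1 cmol/(kg*pH unit)

4.1


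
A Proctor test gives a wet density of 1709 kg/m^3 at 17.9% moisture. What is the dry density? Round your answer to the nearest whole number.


Step 1: Dry density = wet density / (1 + w/100)
Step 2: Dry density = 1709 / (1 + 17.9/100)
Step 3: Dry density = 1709 / 1.179
Step 4: Dry density = 1450 kg/m^3

1450


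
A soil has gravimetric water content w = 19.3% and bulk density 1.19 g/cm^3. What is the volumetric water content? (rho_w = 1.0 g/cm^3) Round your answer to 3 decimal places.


Step 1: theta = (w / 100) * BD / rho_w
Step 2: theta = (19.3 / 100) * 1.19 / 1.0
Step 3: theta = 0.193 * 1.19
Step 4: theta = 0.23

0.23


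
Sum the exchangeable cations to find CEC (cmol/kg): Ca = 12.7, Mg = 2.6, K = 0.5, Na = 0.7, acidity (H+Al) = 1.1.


Step 1: CEC = Ca + Mg + K + Na + (H+Al)
Step 2: CEC = 12.7 + 2.6 + 0.5 + 0.7 + 1.1
Step 3: CEC = 17.6 cmol/kg

17.6


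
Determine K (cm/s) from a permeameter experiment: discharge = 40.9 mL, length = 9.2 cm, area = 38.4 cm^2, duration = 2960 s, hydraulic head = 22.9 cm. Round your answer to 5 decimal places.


Step 1: K = Q * L / (A * t * h)
Step 2: Numerator = 40.9 * 9.2 = 376.28
Step 3: Denominator = 38.4 * 2960 * 22.9 = 2602905.6
Step 4: K = 376.28 / 2602905.6 = 0.00014 cm/s

0.00014


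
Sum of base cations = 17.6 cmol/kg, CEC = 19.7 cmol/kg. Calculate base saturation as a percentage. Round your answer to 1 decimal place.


Step 1: BS = 100 * (sum of bases) / CEC
Step 2: BS = 100 * 17.6 / 19.7
Step 3: BS = 89.3%

89.3


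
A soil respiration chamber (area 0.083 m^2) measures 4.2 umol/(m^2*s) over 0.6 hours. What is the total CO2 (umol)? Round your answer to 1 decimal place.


Step 1: Convert time to seconds: 0.6 hr * 3600 = 2160.0 s
Step 2: Total = flux * area * time_s
Step 3: Total = 4.2 * 0.083 * 2160.0
Step 4: Total = 753.0 umol

753.0


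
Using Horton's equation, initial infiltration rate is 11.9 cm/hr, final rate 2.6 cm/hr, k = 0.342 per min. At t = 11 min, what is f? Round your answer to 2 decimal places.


Step 1: f = fc + (f0 - fc) * exp(-k * t)
Step 2: exp(-0.342 * 11) = 0.023237
Step 3: f = 2.6 + (11.9 - 2.6) * 0.023237
Step 4: f = 2.6 + 9.3 * 0.023237
Step 5: f = 2.82 cm/hr

2.82


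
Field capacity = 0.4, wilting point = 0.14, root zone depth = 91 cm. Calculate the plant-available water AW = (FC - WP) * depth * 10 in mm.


Step 1: Available water = (FC - WP) * depth * 10
Step 2: AW = (0.4 - 0.14) * 91 * 10
Step 3: AW = 0.26 * 91 * 10
Step 4: AW = 236.6 mm

236.6


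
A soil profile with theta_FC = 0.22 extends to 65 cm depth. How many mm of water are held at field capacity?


Step 1: Water (mm) = theta_FC * depth (cm) * 10
Step 2: Water = 0.22 * 65 * 10
Step 3: Water = 143.0 mm

143.0


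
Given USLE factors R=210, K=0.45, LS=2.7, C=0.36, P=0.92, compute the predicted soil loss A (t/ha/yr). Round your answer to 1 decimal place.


Step 1: A = R * K * LS * C * P
Step 2: R * K = 210 * 0.45 = 94.5
Step 3: (R*K) * LS = 94.5 * 2.7 = 255.15
Step 4: * C * P = 255.15 * 0.36 * 0.92 = 84.5
Step 5: A = 84.5 t/(ha*yr)

84.5


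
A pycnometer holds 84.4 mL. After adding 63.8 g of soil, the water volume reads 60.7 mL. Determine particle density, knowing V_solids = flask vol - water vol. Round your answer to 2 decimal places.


Step 1: Volume of solids = flask volume - water volume with soil
Step 2: V_solids = 84.4 - 60.7 = 23.7 mL
Step 3: Particle density = mass / V_solids = 63.8 / 23.7 = 2.69 g/cm^3

2.69


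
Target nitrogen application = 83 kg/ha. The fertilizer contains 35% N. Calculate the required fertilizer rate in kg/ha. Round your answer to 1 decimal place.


Step 1: Fertilizer rate = target N / (N content / 100)
Step 2: Rate = 83 / (35 / 100)
Step 3: Rate = 83 / 0.35
Step 4: Rate = 237.1 kg/ha

237.1


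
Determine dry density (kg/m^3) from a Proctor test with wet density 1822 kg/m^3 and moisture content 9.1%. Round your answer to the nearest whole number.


Step 1: Dry density = wet density / (1 + w/100)
Step 2: Dry density = 1822 / (1 + 9.1/100)
Step 3: Dry density = 1822 / 1.091
Step 4: Dry density = 1670 kg/m^3

1670
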